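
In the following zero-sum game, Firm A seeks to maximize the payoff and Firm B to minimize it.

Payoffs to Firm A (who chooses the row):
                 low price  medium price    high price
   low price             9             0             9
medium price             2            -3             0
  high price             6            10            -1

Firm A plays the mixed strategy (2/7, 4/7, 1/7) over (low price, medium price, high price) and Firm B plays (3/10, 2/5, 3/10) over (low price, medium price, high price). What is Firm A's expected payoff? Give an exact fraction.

Against (3/10, 2/5, 3/10), each row's expected payoff is low price: 27/5; medium price: -3/5; high price: 11/2.
Taking the (2/7, 4/7, 1/7)-weighted average: (2/7)·(27/5) + (4/7)·(-3/5) + (1/7)·(11/2) = 139/70.

139/70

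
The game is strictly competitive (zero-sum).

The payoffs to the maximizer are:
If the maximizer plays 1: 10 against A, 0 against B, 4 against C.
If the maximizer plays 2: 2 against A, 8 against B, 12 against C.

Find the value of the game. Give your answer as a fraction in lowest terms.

Column C is strictly dominated by B for the minimizer (it gives the maximizer more in every row).
The remaining 2×2 game on (1, 2) × (A, B) has no saddle point. Let the maximizer play 1 with probability p; indifference gives 10p + 2(1−p) = 8(1−p), so p = 3/8.
Similarly the minimizer's optimal q on A is 1/2, and the value is 10·(1/2) + (0)·(1/2) = 5.

5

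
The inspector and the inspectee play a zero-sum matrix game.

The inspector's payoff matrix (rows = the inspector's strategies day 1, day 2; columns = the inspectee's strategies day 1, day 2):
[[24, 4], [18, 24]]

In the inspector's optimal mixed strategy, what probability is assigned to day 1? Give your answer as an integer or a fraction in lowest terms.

3/13

Row minima are 4 and 18, so the inspector's maximin is 18; column maxima are 24 and 24, so the inspectee's minimax is 24. These differ, so the equilibrium is in mixed strategies.
Let the inspector play day 1 with probability p. The inspectee is indifferent when 24p + 18(1−p) = 4p + 24(1−p), giving p = 3/13.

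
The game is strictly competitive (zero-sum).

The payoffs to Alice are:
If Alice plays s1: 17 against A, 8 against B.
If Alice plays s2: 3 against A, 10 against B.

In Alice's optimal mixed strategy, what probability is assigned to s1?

Row minima are 8 and 3, so Alice's maximin is 8; column maxima are 17 and 10, so Bob's minimax is 10. These differ, so the equilibrium is in mixed strategies.
Let Alice play s1 with probability p. Bob is indifferent when 17p + 3(1−p) = 8p + 10(1−p), giving p = 7/16.

7/16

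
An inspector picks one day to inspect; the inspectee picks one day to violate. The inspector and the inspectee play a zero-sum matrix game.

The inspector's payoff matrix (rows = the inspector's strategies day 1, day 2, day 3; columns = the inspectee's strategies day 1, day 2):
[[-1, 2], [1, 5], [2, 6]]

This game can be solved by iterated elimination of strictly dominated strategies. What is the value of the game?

2

Row day 2 is strictly dominated by row day 3 (2>1, 6>5); eliminate day 2.
Row day 1 is strictly dominated by row day 3 (2>-1, 6>2); eliminate day 1.
Column day 2 is strictly dominated by day 1 for the inspectee (2<6); eliminate day 2.
Only (day 3, day 1) remains, with payoff 2.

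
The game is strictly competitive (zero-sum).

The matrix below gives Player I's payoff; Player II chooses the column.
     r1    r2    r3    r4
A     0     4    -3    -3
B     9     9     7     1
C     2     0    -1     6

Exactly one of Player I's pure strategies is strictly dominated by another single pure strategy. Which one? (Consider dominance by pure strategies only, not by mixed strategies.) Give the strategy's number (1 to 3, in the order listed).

1

Compare A with B: 9 > 0, 9 > 4, 7 > -3, 1 > -3.
So B strictly dominates A for Player I; A is strictly dominated.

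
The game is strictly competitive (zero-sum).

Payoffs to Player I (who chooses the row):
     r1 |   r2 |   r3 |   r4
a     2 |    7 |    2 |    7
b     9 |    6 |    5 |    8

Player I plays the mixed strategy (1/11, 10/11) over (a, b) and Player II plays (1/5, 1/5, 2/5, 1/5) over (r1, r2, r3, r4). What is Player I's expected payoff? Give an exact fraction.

70/11

Against (1/5, 1/5, 2/5, 1/5), each row's expected payoff is a: 4; b: 33/5.
Taking the (1/11, 10/11)-weighted average: (1/11)·(4) + (10/11)·(33/5) = 70/11.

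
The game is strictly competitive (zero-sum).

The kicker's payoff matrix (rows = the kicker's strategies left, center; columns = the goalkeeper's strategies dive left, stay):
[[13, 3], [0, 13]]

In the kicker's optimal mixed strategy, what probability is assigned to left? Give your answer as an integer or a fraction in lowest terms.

Row minima are 3 and 0, so the kicker's maximin is 3; column maxima are 13 and 13, so the goalkeeper's minimax is 13. These differ, so the equilibrium is in mixed strategies.
Let the kicker play left with probability p. The goalkeeper is indifferent when 13p = 3p + 13(1−p), giving p = 13/23.

13/23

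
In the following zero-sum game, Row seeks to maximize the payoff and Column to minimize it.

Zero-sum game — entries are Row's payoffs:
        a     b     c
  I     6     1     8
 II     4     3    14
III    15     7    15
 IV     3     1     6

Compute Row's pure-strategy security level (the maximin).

The worst-case payoff for each row is I: 1, II: 3, III: 7, IV: 1.
The best of these is 7.

7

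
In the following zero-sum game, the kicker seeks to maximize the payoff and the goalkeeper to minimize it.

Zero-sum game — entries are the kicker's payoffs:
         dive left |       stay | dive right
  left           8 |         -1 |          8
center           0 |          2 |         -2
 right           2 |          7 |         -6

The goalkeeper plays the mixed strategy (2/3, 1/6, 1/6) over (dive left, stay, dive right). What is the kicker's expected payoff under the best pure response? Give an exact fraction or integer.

left: (8)·(2/3) + (-1)·(1/6) + (8)·(1/6) = 13/2.
center: (0)·(2/3) + (2)·(1/6) + (-2)·(1/6) = 0.
right: (2)·(2/3) + (7)·(1/6) + (-6)·(1/6) = 3/2.
The best pure response is left with expected payoff 13/2.

13/2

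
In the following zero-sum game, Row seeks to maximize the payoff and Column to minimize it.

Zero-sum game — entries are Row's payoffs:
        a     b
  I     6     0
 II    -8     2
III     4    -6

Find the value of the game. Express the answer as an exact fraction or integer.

3/4

Row III is strictly dominated by row I, so Row never plays it.
The remaining 2×2 game on (I, II) × (a, b) has no saddle point. Let Row play I with probability p; indifference gives 6p − 8(1−p) = 2(1−p), so p = 5/8.
Similarly Column's optimal q on a is 1/8, and the value is 6·(1/8) + (0)·(7/8) = 3/4.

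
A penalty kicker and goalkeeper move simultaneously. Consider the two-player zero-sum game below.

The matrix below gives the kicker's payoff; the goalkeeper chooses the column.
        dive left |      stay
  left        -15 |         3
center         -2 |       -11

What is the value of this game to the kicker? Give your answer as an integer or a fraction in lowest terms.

Row minima are -15 and -11, so the kicker's maximin is -11; column maxima are -2 and 3, so the goalkeeper's minimax is -2. These differ, so the equilibrium is in mixed strategies.
Let the kicker play left with probability p. The goalkeeper is indifferent when −15p − 2(1−p) = 3p − 11(1−p), giving p = 1/3.
Let the goalkeeper play dive left with probability q. The kicker is indifferent when −15q + 3(1−q) = −2q − 11(1−q), giving q = 14/27.
The value is -15·(14/27) + (3)·(13/27) = -19/3.

-19/3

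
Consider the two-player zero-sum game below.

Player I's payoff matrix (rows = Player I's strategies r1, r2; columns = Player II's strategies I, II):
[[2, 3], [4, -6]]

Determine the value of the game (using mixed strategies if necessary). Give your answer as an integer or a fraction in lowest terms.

24/11

Row minima are 2 and -6, so Player I's maximin is 2; column maxima are 4 and 3, so Player II's minimax is 3. These differ, so the equilibrium is in mixed strategies.
Let Player I play r1 with probability p. Player II is indifferent when 2p + 4(1−p) = 3p − 6(1−p), giving p = 10/11.
Let Player II play I with probability q. Player I is indifferent when 2q + 3(1−q) = 4q − 6(1−q), giving q = 9/11.
The value is 2·(9/11) + (3)·(2/11) = 24/11.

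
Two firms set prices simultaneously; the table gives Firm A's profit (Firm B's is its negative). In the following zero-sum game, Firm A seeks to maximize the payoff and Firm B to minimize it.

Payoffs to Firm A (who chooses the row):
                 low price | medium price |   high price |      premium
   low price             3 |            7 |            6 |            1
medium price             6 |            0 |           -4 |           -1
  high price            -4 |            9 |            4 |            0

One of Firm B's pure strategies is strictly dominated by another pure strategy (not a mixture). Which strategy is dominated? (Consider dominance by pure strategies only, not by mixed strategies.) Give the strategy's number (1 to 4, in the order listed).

Firm B prefers columns that give Firm A less. Compare medium price with high price: 6 < 7, -4 < 0, 4 < 9.
So high price strictly dominates medium price for Firm B; medium price is strictly dominated.

2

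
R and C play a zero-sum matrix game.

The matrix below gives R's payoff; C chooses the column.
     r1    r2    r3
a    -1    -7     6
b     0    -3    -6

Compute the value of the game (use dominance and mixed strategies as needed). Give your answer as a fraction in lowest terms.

-15/4

Column r1 is strictly dominated by r2 for C (it gives R more in every row).
The remaining 2×2 game on (a, b) × (r2, r3) has no saddle point. Let R play a with probability p; indifference gives −7p − 3(1−p) = 6p − 6(1−p), so p = 3/16.
Similarly C's optimal q on r2 is 3/4, and the value is -7·(3/4) + (6)·(1/4) = -15/4.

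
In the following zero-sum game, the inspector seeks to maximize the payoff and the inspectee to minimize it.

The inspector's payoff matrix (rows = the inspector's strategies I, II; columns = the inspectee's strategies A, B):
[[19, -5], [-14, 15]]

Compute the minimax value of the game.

Row minima are -5 and -14, so the inspector's maximin is -5; column maxima are 19 and 15, so the inspectee's minimax is 15. These differ, so the equilibrium is in mixed strategies.
Let the inspector play I with probability p. The inspectee is indifferent when 19p − 14(1−p) = −5p + 15(1−p), giving p = 29/53.
Let the inspectee play A with probability q. The inspector is indifferent when 19q − 5(1−q) = −14q + 15(1−q), giving q = 20/53.
The value is 19·(20/53) + (-5)·(33/53) = 215/53.

215/53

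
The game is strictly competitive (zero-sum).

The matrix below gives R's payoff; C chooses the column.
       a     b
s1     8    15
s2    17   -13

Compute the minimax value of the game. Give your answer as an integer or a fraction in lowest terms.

Row minima are 8 and -13, so R's maximin is 8; column maxima are 17 and 15, so C's minimax is 15. These differ, so the equilibrium is in mixed strategies.
Let R play s1 with probability p. C is indifferent when 8p + 17(1−p) = 15p − 13(1−p), giving p = 30/37.
Let C play a with probability q. R is indifferent when 8q + 15(1−q) = 17q − 13(1−q), giving q = 28/37.
The value is 8·(28/37) + (15)·(9/37) = 359/37.

359/37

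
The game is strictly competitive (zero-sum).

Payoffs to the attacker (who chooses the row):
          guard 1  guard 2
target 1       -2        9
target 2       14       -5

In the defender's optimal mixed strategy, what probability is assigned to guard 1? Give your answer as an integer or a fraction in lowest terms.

Row minima are -2 and -5, so the attacker's maximin is -2; column maxima are 14 and 9, so the defender's minimax is 9. These differ, so the equilibrium is in mixed strategies.
Let the defender play guard 1 with probability q. The attacker is indifferent when −2q + 9(1−q) = 14q − 5(1−q), giving q = 7/15.

7/15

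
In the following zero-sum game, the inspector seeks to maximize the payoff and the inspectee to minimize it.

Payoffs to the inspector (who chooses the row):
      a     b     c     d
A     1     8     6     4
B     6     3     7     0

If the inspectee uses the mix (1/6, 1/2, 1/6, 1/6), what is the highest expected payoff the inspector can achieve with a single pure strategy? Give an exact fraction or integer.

A: (1)·(1/6) + (8)·(1/2) + (6)·(1/6) + (4)·(1/6) = 35/6.
B: (6)·(1/6) + (3)·(1/2) + (7)·(1/6) + (0)·(1/6) = 11/3.
The best pure response is A with expected payoff 35/6.

35/6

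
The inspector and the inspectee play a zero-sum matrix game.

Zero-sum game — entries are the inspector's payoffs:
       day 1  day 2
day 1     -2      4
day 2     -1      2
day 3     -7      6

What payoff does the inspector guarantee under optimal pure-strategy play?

-1

Row minima: -2, -1, -7 → the inspector's maximin is -1.
Column maxima: -1, 6 → the inspectee's minimax is -1.
They coincide at (day 2, day 1), so the value is -1.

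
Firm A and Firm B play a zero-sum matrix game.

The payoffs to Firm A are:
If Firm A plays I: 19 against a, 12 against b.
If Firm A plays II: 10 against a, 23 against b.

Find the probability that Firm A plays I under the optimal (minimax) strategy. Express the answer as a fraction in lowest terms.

Row minima are 12 and 10, so Firm A's maximin is 12; column maxima are 19 and 23, so Firm B's minimax is 19. These differ, so the equilibrium is in mixed strategies.
Let Firm A play I with probability p. Firm B is indifferent when 19p + 10(1−p) = 12p + 23(1−p), giving p = 13/20.

13/20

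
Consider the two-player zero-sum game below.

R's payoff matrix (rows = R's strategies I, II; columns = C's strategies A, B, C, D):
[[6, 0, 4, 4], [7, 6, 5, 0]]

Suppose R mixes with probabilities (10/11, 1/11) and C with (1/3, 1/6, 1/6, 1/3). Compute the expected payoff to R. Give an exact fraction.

Against (1/3, 1/6, 1/6, 1/3), each row's expected payoff is I: 4; II: 25/6.
Taking the (10/11, 1/11)-weighted average: (10/11)·(4) + (1/11)·(25/6) = 265/66.

265/66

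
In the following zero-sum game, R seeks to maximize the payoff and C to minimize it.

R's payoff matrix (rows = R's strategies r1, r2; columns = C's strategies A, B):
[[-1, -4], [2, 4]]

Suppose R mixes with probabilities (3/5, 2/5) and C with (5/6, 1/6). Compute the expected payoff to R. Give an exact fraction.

1/30

Against (5/6, 1/6), each row's expected payoff is r1: -3/2; r2: 7/3.
Taking the (3/5, 2/5)-weighted average: (3/5)·(-3/2) + (2/5)·(7/3) = 1/30.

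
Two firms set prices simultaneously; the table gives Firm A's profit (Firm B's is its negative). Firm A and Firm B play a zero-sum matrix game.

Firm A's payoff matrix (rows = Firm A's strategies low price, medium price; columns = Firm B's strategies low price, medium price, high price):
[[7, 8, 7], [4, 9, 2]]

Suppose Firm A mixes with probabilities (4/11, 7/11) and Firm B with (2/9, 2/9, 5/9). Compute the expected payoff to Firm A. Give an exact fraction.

Against (2/9, 2/9, 5/9), each row's expected payoff is low price: 65/9; medium price: 4.
Taking the (4/11, 7/11)-weighted average: (4/11)·(65/9) + (7/11)·(4) = 512/99.

512/99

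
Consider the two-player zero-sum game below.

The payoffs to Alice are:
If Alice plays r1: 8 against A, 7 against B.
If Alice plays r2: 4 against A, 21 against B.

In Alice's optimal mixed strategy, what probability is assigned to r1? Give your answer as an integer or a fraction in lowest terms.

Row minima are 7 and 4, so Alice's maximin is 7; column maxima are 8 and 21, so Bob's minimax is 8. These differ, so the equilibrium is in mixed strategies.
Let Alice play r1 with probability p. Bob is indifferent when 8p + 4(1−p) = 7p + 21(1−p), giving p = 17/18.

17/18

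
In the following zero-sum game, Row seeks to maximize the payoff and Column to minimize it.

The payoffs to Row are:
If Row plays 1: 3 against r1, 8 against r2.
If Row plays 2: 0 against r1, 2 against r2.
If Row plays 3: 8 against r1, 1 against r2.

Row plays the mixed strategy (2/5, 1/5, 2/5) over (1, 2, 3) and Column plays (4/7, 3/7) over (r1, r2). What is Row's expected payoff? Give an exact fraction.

Against (4/7, 3/7), each row's expected payoff is 1: 36/7; 2: 6/7; 3: 5.
Taking the (2/5, 1/5, 2/5)-weighted average: (2/5)·(36/7) + (1/5)·(6/7) + (2/5)·(5) = 148/35.

148/35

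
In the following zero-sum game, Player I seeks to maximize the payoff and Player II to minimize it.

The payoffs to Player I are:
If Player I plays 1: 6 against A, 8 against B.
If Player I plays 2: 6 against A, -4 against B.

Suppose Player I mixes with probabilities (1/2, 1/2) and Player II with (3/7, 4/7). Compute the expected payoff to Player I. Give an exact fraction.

26/7

Against (3/7, 4/7), each row's expected payoff is 1: 50/7; 2: 2/7.
Taking the (1/2, 1/2)-weighted average: (1/2)·(50/7) + (1/2)·(2/7) = 26/7.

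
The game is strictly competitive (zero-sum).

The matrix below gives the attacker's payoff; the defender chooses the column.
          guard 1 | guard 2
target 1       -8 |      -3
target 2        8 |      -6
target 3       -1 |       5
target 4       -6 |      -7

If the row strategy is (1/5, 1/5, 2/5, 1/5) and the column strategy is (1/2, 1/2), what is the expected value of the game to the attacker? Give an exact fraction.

-7/5

Against (1/2, 1/2), each row's expected payoff is target 1: -11/2; target 2: 1; target 3: 2; target 4: -13/2.
Taking the (1/5, 1/5, 2/5, 1/5)-weighted average: (1/5)·(-11/2) + (1/5)·(1) + (2/5)·(2) + (1/5)·(-13/2) = -7/5.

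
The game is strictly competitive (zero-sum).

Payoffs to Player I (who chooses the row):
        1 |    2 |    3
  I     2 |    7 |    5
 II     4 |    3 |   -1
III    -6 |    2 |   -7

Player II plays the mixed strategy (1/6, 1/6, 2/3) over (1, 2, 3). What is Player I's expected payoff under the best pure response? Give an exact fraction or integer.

29/6

I: (2)·(1/6) + (7)·(1/6) + (5)·(2/3) = 29/6.
II: (4)·(1/6) + (3)·(1/6) + (-1)·(2/3) = 1/2.
III: (-6)·(1/6) + (2)·(1/6) + (-7)·(2/3) = -16/3.
The best pure response is I with expected payoff 29/6.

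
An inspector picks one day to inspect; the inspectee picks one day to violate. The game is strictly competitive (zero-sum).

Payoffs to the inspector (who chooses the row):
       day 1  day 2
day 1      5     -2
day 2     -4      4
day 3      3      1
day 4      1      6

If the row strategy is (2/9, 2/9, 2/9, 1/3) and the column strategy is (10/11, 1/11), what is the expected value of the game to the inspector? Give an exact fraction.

Against (10/11, 1/11), each row's expected payoff is day 1: 48/11; day 2: -36/11; day 3: 31/11; day 4: 16/11.
Taking the (2/9, 2/9, 2/9, 1/3)-weighted average: (2/9)·(48/11) + (2/9)·(-36/11) + (2/9)·(31/11) + (1/3)·(16/11) = 134/99.

134/99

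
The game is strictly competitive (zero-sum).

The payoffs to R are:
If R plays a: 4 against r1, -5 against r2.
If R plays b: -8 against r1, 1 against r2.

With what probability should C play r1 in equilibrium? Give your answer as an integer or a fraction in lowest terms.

Row minima are -5 and -8, so R's maximin is -5; column maxima are 4 and 1, so C's minimax is 1. These differ, so the equilibrium is in mixed strategies.
Let C play r1 with probability q. R is indifferent when 4q − 5(1−q) = −8q + (1−q), giving q = 1/3.

1/3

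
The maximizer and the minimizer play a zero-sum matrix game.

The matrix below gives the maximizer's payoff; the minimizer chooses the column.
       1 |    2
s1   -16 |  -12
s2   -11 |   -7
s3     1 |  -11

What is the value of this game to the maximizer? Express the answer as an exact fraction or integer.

Row s1 is strictly dominated by row s2, so the maximizer never plays it.
The remaining 2×2 game on (s2, s3) × (1, 2) has no saddle point. Let the maximizer play s2 with probability p; indifference gives −11p + (1−p) = −7p − 11(1−p), so p = 3/4.
Similarly the minimizer's optimal q on 1 is 1/4, and the value is -11·(1/4) + (-7)·(3/4) = -8.

-8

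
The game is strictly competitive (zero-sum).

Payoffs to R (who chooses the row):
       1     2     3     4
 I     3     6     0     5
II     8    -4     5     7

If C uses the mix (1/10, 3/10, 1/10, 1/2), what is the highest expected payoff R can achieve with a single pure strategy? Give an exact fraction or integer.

I: (3)·(1/10) + (6)·(3/10) + (0)·(1/10) + (5)·(1/2) = 23/5.
II: (8)·(1/10) + (-4)·(3/10) + (5)·(1/10) + (7)·(1/2) = 18/5.
The best pure response is I with expected payoff 23/5.

23/5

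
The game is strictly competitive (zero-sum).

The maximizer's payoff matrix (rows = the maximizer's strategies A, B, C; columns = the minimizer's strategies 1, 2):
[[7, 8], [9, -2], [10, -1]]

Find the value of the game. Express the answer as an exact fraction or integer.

29/4

Row B is strictly dominated by row C, so the maximizer never plays it.
The remaining 2×2 game on (A, C) × (1, 2) has no saddle point. Let the maximizer play A with probability p; indifference gives 7p + 10(1−p) = 8p − (1−p), so p = 11/12.
Similarly the minimizer's optimal q on 1 is 3/4, and the value is 7·(3/4) + (8)·(1/4) = 29/4.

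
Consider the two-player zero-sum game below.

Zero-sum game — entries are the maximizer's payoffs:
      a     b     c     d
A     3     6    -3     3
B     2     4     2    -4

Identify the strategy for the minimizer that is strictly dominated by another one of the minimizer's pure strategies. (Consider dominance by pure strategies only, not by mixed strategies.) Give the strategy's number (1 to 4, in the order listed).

The minimizer prefers columns that give the maximizer less. Compare b with a: 3 < 6, 2 < 4.
So a strictly dominates b for the minimizer; b is strictly dominated.

2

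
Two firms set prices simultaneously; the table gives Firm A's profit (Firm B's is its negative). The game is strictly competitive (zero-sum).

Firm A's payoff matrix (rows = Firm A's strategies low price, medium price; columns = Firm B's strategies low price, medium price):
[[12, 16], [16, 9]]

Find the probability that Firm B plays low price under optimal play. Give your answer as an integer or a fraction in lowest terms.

Row minima are 12 and 9, so Firm A's maximin is 12; column maxima are 16 and 16, so Firm B's minimax is 16. These differ, so the equilibrium is in mixed strategies.
Let Firm B play low price with probability q. Firm A is indifferent when 12q + 16(1−q) = 16q + 9(1−q), giving q = 7/11.

7/11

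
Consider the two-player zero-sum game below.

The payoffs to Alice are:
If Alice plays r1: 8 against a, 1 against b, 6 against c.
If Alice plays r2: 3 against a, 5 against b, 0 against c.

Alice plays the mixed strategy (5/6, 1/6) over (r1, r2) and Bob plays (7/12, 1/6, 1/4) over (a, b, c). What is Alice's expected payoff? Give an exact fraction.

137/24

Against (7/12, 1/6, 1/4), each row's expected payoff is r1: 19/3; r2: 31/12.
Taking the (5/6, 1/6)-weighted average: (5/6)·(19/3) + (1/6)·(31/12) = 137/24.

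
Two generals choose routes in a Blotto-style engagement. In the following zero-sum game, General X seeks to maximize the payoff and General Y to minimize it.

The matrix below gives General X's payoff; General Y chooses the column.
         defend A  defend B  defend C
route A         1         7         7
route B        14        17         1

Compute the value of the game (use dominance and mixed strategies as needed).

97/19

Column defend B is strictly dominated by defend A for General Y (it gives General X more in every row).
The remaining 2×2 game on (route A, route B) × (defend A, defend C) has no saddle point. Let General X play route A with probability p; indifference gives p + 14(1−p) = 7p + (1−p), so p = 13/19.
Similarly General Y's optimal q on defend A is 6/19, and the value is 1·(6/19) + (7)·(13/19) = 97/19.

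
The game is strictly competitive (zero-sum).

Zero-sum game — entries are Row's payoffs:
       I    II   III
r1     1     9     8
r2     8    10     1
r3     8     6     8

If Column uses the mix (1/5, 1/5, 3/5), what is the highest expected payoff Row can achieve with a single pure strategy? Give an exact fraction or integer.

38/5

r1: (1)·(1/5) + (9)·(1/5) + (8)·(3/5) = 34/5.
r2: (8)·(1/5) + (10)·(1/5) + (1)·(3/5) = 21/5.
r3: (8)·(1/5) + (6)·(1/5) + (8)·(3/5) = 38/5.
The best pure response is r3 with expected payoff 38/5.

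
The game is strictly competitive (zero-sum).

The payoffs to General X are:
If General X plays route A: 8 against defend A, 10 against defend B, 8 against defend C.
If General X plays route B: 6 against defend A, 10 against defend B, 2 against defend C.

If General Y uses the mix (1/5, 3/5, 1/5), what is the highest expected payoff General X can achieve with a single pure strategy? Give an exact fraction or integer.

route A: (8)·(1/5) + (10)·(3/5) + (8)·(1/5) = 46/5.
route B: (6)·(1/5) + (10)·(3/5) + (2)·(1/5) = 38/5.
The best pure response is route A with expected payoff 46/5.

46/5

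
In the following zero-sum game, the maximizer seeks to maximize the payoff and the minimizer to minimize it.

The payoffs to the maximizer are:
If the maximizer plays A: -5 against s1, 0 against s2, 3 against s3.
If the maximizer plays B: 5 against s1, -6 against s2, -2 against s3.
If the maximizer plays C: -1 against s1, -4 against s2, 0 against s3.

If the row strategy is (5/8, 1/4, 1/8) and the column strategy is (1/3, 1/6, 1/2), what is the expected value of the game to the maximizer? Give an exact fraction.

Against (1/3, 1/6, 1/2), each row's expected payoff is A: -1/6; B: -1/3; C: -1.
Taking the (5/8, 1/4, 1/8)-weighted average: (5/8)·(-1/6) + (1/4)·(-1/3) + (1/8)·(-1) = -5/16.

-5/16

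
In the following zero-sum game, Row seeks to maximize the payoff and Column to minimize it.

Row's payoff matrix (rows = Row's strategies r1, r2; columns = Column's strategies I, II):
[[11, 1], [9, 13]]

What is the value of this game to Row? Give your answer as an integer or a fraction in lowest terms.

67/7

Row minima are 1 and 9, so Row's maximin is 9; column maxima are 11 and 13, so Column's minimax is 11. These differ, so the equilibrium is in mixed strategies.
Let Row play r1 with probability p. Column is indifferent when 11p + 9(1−p) = p + 13(1−p), giving p = 2/7.
Let Column play I with probability q. Row is indifferent when 11q + (1−q) = 9q + 13(1−q), giving q = 6/7.
The value is 11·(6/7) + (1)·(1/7) = 67/7.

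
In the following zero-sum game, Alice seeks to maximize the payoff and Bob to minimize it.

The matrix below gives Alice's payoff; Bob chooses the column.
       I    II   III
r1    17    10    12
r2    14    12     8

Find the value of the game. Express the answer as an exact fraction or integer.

Column I is strictly dominated by III for Bob (it gives Alice more in every row).
The remaining 2×2 game on (r1, r2) × (II, III) has no saddle point. Let Alice play r1 with probability p; indifference gives 10p + 12(1−p) = 12p + 8(1−p), so p = 2/3.
Similarly Bob's optimal q on II is 2/3, and the value is 10·(2/3) + (12)·(1/3) = 32/3.

32/3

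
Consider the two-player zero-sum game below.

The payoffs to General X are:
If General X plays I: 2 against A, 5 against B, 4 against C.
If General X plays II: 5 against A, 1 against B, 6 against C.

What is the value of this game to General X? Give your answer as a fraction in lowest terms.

Column C is strictly dominated by A for General Y (it gives General X more in every row).
The remaining 2×2 game on (I, II) × (A, B) has no saddle point. Let General X play I with probability p; indifference gives 2p + 5(1−p) = 5p + (1−p), so p = 4/7.
Similarly General Y's optimal q on A is 4/7, and the value is 2·(4/7) + (5)·(3/7) = 23/7.

23/7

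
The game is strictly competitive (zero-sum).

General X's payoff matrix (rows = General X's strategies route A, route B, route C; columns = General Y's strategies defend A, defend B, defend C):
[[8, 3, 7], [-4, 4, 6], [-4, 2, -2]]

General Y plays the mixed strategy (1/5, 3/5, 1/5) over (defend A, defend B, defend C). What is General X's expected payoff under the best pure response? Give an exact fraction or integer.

24/5

route A: (8)·(1/5) + (3)·(3/5) + (7)·(1/5) = 24/5.
route B: (-4)·(1/5) + (4)·(3/5) + (6)·(1/5) = 14/5.
route C: (-4)·(1/5) + (2)·(3/5) + (-2)·(1/5) = 0.
The best pure response is route A with expected payoff 24/5.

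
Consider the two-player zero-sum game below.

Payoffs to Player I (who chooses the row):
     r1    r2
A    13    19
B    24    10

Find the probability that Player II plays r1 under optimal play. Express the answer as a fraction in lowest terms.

Row minima are 13 and 10, so Player I's maximin is 13; column maxima are 24 and 19, so Player II's minimax is 19. These differ, so the equilibrium is in mixed strategies.
Let Player II play r1 with probability q. Player I is indifferent when 13q + 19(1−q) = 24q + 10(1−q), giving q = 9/20.

9/20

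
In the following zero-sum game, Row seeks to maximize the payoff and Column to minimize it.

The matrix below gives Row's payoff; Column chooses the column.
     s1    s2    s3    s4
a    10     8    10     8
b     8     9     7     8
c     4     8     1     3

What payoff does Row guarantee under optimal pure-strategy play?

8

Row minima: 8, 7, 1 → Row's maximin is 8.
Column maxima: 10, 9, 10, 8 → Column's minimax is 8.
They coincide at (a, s4), so the value is 8.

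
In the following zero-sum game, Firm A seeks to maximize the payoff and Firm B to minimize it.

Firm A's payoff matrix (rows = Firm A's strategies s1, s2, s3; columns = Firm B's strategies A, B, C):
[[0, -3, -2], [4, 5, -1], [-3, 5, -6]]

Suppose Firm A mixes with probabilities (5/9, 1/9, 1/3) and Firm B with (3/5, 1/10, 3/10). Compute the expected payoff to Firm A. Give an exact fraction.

Against (3/5, 1/10, 3/10), each row's expected payoff is s1: -9/10; s2: 13/5; s3: -31/10.
Taking the (5/9, 1/9, 1/3)-weighted average: (5/9)·(-9/10) + (1/9)·(13/5) + (1/3)·(-31/10) = -56/45.

-56/45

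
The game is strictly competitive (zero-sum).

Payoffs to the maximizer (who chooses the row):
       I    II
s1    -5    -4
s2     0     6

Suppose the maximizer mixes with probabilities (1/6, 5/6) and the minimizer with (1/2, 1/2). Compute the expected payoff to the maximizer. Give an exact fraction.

Against (1/2, 1/2), each row's expected payoff is s1: -9/2; s2: 3.
Taking the (1/6, 5/6)-weighted average: (1/6)·(-9/2) + (5/6)·(3) = 7/4.

7/4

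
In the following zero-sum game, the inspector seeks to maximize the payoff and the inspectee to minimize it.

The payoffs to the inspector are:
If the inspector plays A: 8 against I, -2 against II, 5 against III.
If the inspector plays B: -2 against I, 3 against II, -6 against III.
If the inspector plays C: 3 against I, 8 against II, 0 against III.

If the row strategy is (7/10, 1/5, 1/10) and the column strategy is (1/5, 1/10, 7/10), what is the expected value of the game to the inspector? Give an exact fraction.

271/100

Against (1/5, 1/10, 7/10), each row's expected payoff is A: 49/10; B: -43/10; C: 7/5.
Taking the (7/10, 1/5, 1/10)-weighted average: (7/10)·(49/10) + (1/5)·(-43/10) + (1/10)·(7/5) = 271/100.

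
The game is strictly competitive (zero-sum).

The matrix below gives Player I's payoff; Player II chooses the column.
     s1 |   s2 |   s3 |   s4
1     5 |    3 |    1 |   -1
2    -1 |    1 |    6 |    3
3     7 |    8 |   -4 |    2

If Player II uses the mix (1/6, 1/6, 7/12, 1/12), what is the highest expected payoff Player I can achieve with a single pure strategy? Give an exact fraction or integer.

1: (5)·(1/6) + (3)·(1/6) + (1)·(7/12) + (-1)·(1/12) = 11/6.
2: (-1)·(1/6) + (1)·(1/6) + (6)·(7/12) + (3)·(1/12) = 15/4.
3: (7)·(1/6) + (8)·(1/6) + (-4)·(7/12) + (2)·(1/12) = 1/3.
The best pure response is 2 with expected payoff 15/4.

15/4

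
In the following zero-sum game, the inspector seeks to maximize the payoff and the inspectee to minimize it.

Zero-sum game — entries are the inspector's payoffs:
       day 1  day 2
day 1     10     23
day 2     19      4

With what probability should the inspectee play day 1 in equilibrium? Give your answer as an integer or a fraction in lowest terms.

19/28

Row minima are 10 and 4, so the inspector's maximin is 10; column maxima are 19 and 23, so the inspectee's minimax is 19. These differ, so the equilibrium is in mixed strategies.
Let the inspectee play day 1 with probability q. The inspector is indifferent when 10q + 23(1−q) = 19q + 4(1−q), giving q = 19/28.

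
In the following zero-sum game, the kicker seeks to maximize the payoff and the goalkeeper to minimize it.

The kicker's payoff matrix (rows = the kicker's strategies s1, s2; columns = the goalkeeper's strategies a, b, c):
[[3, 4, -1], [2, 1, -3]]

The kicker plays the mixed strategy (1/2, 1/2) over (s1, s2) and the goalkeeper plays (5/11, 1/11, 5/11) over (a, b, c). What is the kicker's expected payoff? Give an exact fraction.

5/11

Against (5/11, 1/11, 5/11), each row's expected payoff is s1: 14/11; s2: -4/11.
Taking the (1/2, 1/2)-weighted average: (1/2)·(14/11) + (1/2)·(-4/11) = 5/11.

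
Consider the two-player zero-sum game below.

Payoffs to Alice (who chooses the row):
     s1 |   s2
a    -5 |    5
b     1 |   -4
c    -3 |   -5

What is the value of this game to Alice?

-1

Row c is strictly dominated by row b, so Alice never plays it.
The remaining 2×2 game on (a, b) × (s1, s2) has no saddle point. Let Alice play a with probability p; indifference gives −5p + (1−p) = 5p − 4(1−p), so p = 1/3.
Similarly Bob's optimal q on s1 is 3/5, and the value is -5·(3/5) + (5)·(2/5) = -1.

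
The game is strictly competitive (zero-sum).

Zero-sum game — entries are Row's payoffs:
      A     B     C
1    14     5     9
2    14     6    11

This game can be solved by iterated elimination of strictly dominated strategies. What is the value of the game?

Column A is strictly dominated by B for Column (5<14, 6<14); eliminate A.
Column C is strictly dominated by B for Column (5<9, 6<11); eliminate C.
Row 1 is strictly dominated by row 2 (6>5); eliminate 1.
Only (2, B) remains, with payoff 6.

6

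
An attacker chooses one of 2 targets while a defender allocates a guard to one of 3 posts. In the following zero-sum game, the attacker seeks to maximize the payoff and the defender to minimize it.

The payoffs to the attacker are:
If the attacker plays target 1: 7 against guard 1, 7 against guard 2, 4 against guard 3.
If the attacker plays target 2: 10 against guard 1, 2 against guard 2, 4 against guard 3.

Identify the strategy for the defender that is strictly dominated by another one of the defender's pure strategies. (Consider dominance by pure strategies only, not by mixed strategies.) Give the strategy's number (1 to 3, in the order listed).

1

The defender prefers columns that give the attacker less. Compare guard 1 with guard 3: 4 < 7, 4 < 10.
So guard 3 strictly dominates guard 1 for the defender; guard 1 is strictly dominated.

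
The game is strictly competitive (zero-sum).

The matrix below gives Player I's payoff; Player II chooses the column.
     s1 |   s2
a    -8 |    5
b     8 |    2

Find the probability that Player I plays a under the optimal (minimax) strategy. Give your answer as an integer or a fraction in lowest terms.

6/19

Row minima are -8 and 2, so Player I's maximin is 2; column maxima are 8 and 5, so Player II's minimax is 5. These differ, so the equilibrium is in mixed strategies.
Let Player I play a with probability p. Player II is indifferent when −8p + 8(1−p) = 5p + 2(1−p), giving p = 6/19.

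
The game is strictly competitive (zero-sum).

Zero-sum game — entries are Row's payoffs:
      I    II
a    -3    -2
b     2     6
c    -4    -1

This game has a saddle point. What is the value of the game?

2

Row minima: -3, 2, -4 → Row's maximin is 2.
Column maxima: 2, 6 → Column's minimax is 2.
They coincide at (b, I), so the value is 2.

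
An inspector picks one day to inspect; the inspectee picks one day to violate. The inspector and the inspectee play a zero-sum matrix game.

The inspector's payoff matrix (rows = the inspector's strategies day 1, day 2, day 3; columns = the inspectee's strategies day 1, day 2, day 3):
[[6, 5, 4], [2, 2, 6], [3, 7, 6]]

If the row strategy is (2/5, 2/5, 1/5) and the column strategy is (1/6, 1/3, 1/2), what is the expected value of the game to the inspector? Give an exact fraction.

Against (1/6, 1/3, 1/2), each row's expected payoff is day 1: 14/3; day 2: 4; day 3: 35/6.
Taking the (2/5, 2/5, 1/5)-weighted average: (2/5)·(14/3) + (2/5)·(4) + (1/5)·(35/6) = 139/30.

139/30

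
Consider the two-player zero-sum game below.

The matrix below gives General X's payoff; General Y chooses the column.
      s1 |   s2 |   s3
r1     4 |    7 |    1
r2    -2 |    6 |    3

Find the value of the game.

7/4

Column s2 is strictly dominated by s3 for General Y (it gives General X more in every row).
The remaining 2×2 game on (r1, r2) × (s1, s3) has no saddle point. Let General X play r1 with probability p; indifference gives 4p − 2(1−p) = p + 3(1−p), so p = 5/8.
Similarly General Y's optimal q on s1 is 1/4, and the value is 4·(1/4) + (1)·(3/4) = 7/4.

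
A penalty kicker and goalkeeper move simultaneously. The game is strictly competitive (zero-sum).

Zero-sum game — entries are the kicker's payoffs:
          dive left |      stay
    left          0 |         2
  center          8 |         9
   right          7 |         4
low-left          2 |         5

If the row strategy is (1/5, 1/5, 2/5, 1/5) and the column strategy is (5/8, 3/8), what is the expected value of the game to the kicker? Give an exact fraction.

Against (5/8, 3/8), each row's expected payoff is left: 3/4; center: 67/8; right: 47/8; low-left: 25/8.
Taking the (1/5, 1/5, 2/5, 1/5)-weighted average: (1/5)·(3/4) + (1/5)·(67/8) + (2/5)·(47/8) + (1/5)·(25/8) = 24/5.

24/5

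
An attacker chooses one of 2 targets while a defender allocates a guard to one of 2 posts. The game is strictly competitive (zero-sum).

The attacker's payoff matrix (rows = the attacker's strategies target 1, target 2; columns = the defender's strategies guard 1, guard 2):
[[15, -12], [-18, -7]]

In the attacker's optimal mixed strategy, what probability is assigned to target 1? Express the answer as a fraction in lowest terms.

Row minima are -12 and -18, so the attacker's maximin is -12; column maxima are 15 and -7, so the defender's minimax is -7. These differ, so the equilibrium is in mixed strategies.
Let the attacker play target 1 with probability p. The defender is indifferent when 15p − 18(1−p) = −12p − 7(1−p), giving p = 11/38.

11/38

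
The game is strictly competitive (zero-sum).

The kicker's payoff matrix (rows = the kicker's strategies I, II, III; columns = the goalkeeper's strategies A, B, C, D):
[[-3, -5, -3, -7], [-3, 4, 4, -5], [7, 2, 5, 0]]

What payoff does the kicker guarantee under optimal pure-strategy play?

0

Row minima: -7, -5, 0 → the kicker's maximin is 0.
Column maxima: 7, 4, 5, 0 → the goalkeeper's minimax is 0.
They coincide at (III, D), so the value is 0.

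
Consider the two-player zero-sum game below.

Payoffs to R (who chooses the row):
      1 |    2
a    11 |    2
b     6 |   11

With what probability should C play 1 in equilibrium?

Row minima are 2 and 6, so R's maximin is 6; column maxima are 11 and 11, so C's minimax is 11. These differ, so the equilibrium is in mixed strategies.
Let C play 1 with probability q. R is indifferent when 11q + 2(1−q) = 6q + 11(1−q), giving q = 9/14.

9/14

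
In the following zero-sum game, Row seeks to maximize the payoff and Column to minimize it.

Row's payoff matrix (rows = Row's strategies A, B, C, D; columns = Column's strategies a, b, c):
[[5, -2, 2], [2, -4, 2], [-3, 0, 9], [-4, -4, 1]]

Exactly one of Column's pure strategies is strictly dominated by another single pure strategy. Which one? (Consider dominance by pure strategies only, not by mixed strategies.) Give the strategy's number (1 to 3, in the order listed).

3

Column prefers columns that give Row less. Compare c with b: -2 < 2, -4 < 2, 0 < 9, -4 < 1.
So b strictly dominates c for Column; c is strictly dominated.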